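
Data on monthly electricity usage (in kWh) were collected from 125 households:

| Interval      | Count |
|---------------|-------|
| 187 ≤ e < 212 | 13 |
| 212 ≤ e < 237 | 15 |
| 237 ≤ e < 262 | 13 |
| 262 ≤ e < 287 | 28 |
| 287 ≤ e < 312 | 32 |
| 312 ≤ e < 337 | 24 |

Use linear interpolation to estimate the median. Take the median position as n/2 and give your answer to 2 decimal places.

Cumulative frequencies: 13, 28, 41, 69, 101, 125
n = 125; position = n/2 = 62.5.
This falls in the class 262 ≤ e < 287: L = 262, F = 41, f = 28, h = 25.
Median ≈ 262 + ((62.5 − 41) / 28) × 25 = 281.1964

281.20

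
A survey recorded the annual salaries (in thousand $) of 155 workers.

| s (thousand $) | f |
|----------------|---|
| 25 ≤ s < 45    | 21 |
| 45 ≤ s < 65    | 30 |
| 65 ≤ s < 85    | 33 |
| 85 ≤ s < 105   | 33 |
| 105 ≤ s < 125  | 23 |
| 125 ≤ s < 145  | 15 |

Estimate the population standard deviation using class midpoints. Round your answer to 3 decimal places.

Midpoints: 35, 55, 75, 95, 115, 135
n = 155, Σfm = 12665, mean = 81.7097
Σfm² = 1177475
Σf(m − x̄)² = Σfm² − (Σfm)²/n = 1177475 − 12665²/155 = 142621.9355
Population variance = 142621.9355 / 155 = 920.1415
Standard deviation = √920.1415 = 30.3338

30.334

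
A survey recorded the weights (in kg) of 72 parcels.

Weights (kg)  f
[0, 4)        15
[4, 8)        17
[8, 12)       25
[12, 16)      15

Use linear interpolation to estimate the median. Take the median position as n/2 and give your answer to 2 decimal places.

8.64

Cumulative frequencies: 15, 32, 57, 72
n = 72; position = n/2 = 36.
This falls in the class [8, 12): L = 8, F = 32, f = 25, h = 4.
Median ≈ 8 + ((36 − 32) / 25) × 4 = 8.6400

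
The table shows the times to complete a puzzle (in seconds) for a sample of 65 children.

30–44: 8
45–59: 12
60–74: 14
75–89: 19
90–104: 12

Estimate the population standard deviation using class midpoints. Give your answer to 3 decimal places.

19.294

Midpoints: 37, 52, 67, 82, 97
n = 65, Σfm = 4580, mean = 70.4615
Σfm² = 346910
Σf(m − x̄)² = Σfm² − (Σfm)²/n = 346910 − 4580²/65 = 24196.1538
Population variance = 24196.1538 / 65 = 372.2485
Standard deviation = √372.2485 = 19.2937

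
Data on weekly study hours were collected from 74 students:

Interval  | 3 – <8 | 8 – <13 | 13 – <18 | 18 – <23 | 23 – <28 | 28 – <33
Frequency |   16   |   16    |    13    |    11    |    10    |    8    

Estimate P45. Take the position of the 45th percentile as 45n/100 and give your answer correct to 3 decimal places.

Cumulative frequencies: 16, 32, 45, 56, 66, 74
n = 74; position = 45n/100 = 33.3.
This falls in the class 13 – <18: L = 13, F = 32, f = 13, h = 5.
45th percentile ≈ 13 + ((33.3 − 32) / 13) × 5 = 13.5000

13.500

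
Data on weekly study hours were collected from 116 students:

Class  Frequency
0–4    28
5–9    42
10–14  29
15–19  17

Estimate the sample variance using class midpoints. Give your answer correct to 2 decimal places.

Midpoints: 2, 7, 12, 17
n = 116, Σfm = 987, mean = 8.5086
Σfm² = 11259
Σf(m − x̄)² = Σfm² − (Σfm)²/n = 11259 − 987²/116 = 2860.9914
Sample variance = 2860.9914 / 115 = 24.8782

24.88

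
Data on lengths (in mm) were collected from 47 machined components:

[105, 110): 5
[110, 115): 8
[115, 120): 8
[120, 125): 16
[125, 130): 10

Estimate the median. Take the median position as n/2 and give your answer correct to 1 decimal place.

120.8

Cumulative frequencies: 5, 13, 21, 37, 47
n = 47; position = n/2 = 23.5.
This falls in the class [120, 125): L = 120, F = 21, f = 16, h = 5.
Median ≈ 120 + ((23.5 − 21) / 16) × 5 = 120.7812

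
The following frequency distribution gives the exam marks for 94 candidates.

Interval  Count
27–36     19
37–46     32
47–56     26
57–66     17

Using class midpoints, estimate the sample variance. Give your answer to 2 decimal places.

102.28

Midpoints: 31.5, 41.5, 51.5, 61.5
n = 94, Σfm = 4311, mean = 45.8617
Σfm² = 207221.5
Σf(m − x̄)² = Σfm² − (Σfm)²/n = 207221.5 − 4311²/94 = 9511.7021
Sample variance = 9511.7021 / 93 = 102.2764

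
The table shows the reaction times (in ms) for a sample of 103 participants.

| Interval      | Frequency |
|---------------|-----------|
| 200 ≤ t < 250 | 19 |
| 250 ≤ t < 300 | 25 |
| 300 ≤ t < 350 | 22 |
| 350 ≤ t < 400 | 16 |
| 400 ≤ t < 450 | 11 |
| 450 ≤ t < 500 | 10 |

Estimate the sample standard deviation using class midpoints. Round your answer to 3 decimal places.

Midpoints: 225, 275, 325, 375, 425, 475
n = 103, Σfm = 33725, mean = 327.4272
Σfm² = 11669375
Σf(m − x̄)² = Σfm² − (Σfm)²/n = 11669375 − 33725²/103 = 626893.2039
Sample variance = 626893.2039 / 102 = 6146.0118
Standard deviation = √6146.0118 = 78.3965

78.397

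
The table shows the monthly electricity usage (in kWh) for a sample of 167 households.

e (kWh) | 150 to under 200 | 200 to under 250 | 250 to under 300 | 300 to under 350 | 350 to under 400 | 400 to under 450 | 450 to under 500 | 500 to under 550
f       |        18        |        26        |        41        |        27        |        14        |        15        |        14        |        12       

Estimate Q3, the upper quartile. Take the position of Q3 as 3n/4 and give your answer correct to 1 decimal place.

Cumulative frequencies: 18, 44, 85, 112, 126, 141, 155, 167
n = 167; position = 3n/4 = 125.25.
This falls in the class 350 to under 400: L = 350, F = 112, f = 14, h = 50.
Upper quartile ≈ 350 + ((125.25 − 112) / 14) × 50 = 397.3214

397.3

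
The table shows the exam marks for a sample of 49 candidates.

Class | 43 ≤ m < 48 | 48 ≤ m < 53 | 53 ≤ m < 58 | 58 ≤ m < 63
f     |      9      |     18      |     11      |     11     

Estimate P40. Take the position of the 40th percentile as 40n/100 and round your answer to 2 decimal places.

50.94

Cumulative frequencies: 9, 27, 38, 49
n = 49; position = 40n/100 = 19.6.
This falls in the class 48 ≤ m < 53: L = 48, F = 9, f = 18, h = 5.
40th percentile ≈ 48 + ((19.6 − 9) / 18) × 5 = 50.9444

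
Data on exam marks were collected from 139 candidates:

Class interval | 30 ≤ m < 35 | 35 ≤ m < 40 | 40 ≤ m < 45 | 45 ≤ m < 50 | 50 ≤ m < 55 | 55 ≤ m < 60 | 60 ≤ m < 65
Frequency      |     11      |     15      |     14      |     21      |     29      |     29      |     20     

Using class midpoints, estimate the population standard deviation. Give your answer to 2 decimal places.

Midpoints: 32.5, 37.5, 42.5, 47.5, 52.5, 57.5, 62.5
n = 139, Σfm = 6952.5, mean = 50.0180
Σfm² = 359318.75
Σf(m − x̄)² = Σfm² − (Σfm)²/n = 359318.75 − 6952.5²/139 = 11568.7050
Population variance = 11568.7050 / 139 = 83.2281
Standard deviation = √83.2281 = 9.1229

9.12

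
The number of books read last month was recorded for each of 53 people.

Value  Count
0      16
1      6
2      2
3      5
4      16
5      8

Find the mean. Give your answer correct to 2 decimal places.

2.43

Values: 0, 1, 2, 3, 4, 5
Σfx = 16×0 + 6×1 + 2×2 + 5×3 + 16×4 + 8×5 = 129
n = Σf = 53
Mean = 129 / 53 = 2.4340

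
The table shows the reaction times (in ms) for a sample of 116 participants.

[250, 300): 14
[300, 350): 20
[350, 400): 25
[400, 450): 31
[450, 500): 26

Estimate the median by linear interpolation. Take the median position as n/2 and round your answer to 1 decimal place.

398.0

Cumulative frequencies: 14, 34, 59, 90, 116
n = 116; position = n/2 = 58.
This falls in the class [350, 400): L = 350, F = 34, f = 25, h = 50.
Median ≈ 350 + ((58 − 34) / 25) × 50 = 398.0000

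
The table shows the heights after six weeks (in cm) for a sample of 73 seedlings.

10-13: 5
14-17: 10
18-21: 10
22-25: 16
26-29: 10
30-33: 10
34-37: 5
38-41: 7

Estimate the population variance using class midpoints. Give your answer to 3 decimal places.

Midpoints: 11.5, 15.5, 19.5, 23.5, 27.5, 31.5, 35.5, 39.5
n = 73, Σfm = 1827.5, mean = 25.0342
Σfm² = 50410.25
Σf(m − x̄)² = Σfm² − (Σfm)²/n = 50410.25 − 1827.5²/73 = 4660.1644
Population variance = 4660.1644 / 73 = 63.8379

63.838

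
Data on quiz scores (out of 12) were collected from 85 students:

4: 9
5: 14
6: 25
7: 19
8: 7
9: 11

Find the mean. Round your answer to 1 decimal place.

Values: 4, 5, 6, 7, 8, 9
Σfx = 9×4 + 14×5 + 25×6 + 19×7 + 7×8 + 11×9 = 544
n = Σf = 85
Mean = 544 / 85 = 6.4000

6.4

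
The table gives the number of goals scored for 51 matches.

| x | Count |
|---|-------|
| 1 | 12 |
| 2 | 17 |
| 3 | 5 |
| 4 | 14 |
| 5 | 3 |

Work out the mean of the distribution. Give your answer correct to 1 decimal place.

2.6

Values: 1, 2, 3, 4, 5
Σfx = 12×1 + 17×2 + 5×3 + 14×4 + 3×5 = 132
n = Σf = 51
Mean = 132 / 51 = 2.5882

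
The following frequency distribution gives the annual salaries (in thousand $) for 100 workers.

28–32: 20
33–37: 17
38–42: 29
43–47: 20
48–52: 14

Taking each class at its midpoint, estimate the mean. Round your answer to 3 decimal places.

39.550

Midpoints: 30, 35, 40, 45, 50
Σfm = 20×30 + 17×35 + 29×40 + 20×45 + 14×50 = 3955
n = Σf = 100
Mean = 3955 / 100 = 39.5500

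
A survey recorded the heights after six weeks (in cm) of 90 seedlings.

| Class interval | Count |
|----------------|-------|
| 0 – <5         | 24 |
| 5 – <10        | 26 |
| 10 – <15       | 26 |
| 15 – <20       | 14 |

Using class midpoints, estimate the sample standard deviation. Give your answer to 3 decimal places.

5.193

Midpoints: 2.5, 7.5, 12.5, 17.5
n = 90, Σfm = 825, mean = 9.1667
Σfm² = 9962.5
Σf(m − x̄)² = Σfm² − (Σfm)²/n = 9962.5 − 825²/90 = 2400.0000
Sample variance = 2400.0000 / 89 = 26.9663
Standard deviation = √26.9663 = 5.1929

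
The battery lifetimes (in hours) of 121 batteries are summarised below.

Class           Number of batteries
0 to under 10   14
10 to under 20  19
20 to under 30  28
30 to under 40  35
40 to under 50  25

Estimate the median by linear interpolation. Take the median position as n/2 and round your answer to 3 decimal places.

Cumulative frequencies: 14, 33, 61, 96, 121
n = 121; position = n/2 = 60.5.
This falls in the class 20 to under 30: L = 20, F = 33, f = 28, h = 10.
Median ≈ 20 + ((60.5 − 33) / 28) × 10 = 29.8214

29.821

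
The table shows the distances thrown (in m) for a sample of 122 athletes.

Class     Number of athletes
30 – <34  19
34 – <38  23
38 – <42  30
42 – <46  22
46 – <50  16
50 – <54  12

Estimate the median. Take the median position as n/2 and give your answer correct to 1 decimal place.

Cumulative frequencies: 19, 42, 72, 94, 110, 122
n = 122; position = n/2 = 61.
This falls in the class 38 – <42: L = 38, F = 42, f = 30, h = 4.
Median ≈ 38 + ((61 − 42) / 30) × 4 = 40.5333

40.5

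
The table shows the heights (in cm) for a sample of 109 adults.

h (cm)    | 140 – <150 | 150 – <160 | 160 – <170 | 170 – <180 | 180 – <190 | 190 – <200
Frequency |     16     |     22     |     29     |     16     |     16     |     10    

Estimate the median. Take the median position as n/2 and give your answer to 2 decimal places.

165.69

Cumulative frequencies: 16, 38, 67, 83, 99, 109
n = 109; position = n/2 = 54.5.
This falls in the class 160 – <170: L = 160, F = 38, f = 29, h = 10.
Median ≈ 160 + ((54.5 − 38) / 29) × 10 = 165.6897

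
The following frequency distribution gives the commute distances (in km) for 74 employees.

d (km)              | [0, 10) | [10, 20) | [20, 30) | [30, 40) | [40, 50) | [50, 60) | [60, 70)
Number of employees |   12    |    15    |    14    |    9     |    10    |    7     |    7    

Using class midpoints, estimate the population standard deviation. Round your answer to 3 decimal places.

18.975

Midpoints: 5, 15, 25, 35, 45, 55, 65
n = 74, Σfm = 2240, mean = 30.2703
Σfm² = 94450
Σf(m − x̄)² = Σfm² − (Σfm)²/n = 94450 − 2240²/74 = 26644.5946
Population variance = 26644.5946 / 74 = 360.0621
Standard deviation = √360.0621 = 18.9753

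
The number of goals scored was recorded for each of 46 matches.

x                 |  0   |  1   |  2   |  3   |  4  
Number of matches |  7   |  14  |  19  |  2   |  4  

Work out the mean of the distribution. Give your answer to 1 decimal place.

Values: 0, 1, 2, 3, 4
Σfx = 7×0 + 14×1 + 19×2 + 2×3 + 4×4 = 74
n = Σf = 46
Mean = 74 / 46 = 1.6087

1.6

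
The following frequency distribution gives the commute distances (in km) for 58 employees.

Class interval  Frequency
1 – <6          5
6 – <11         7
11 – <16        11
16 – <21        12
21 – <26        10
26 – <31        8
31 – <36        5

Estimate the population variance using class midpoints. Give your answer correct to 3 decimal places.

73.699

Midpoints: 3.5, 8.5, 13.5, 18.5, 23.5, 28.5, 33.5
n = 58, Σfm = 1078, mean = 18.5862
Σfm² = 24310.5
Σf(m − x̄)² = Σfm² − (Σfm)²/n = 24310.5 − 1078²/58 = 4274.5690
Population variance = 4274.5690 / 58 = 73.6995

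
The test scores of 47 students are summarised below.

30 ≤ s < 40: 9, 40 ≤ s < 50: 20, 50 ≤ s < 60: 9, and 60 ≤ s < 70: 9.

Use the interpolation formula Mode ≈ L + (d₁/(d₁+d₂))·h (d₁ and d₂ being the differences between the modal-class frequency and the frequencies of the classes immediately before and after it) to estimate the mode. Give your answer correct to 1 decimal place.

Modal class: 40 ≤ s < 50 (highest frequency 20).
d₁ = 20 − 9 = 11, d₂ = 20 − 9 = 11
Mode ≈ 40 + (11/(11+11)) × 10 = 40 + 5.0000 = 45.0000

45.0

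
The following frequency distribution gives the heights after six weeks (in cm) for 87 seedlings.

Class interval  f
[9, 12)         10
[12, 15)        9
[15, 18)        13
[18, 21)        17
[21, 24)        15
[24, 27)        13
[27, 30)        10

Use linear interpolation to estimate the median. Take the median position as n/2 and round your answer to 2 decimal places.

Cumulative frequencies: 10, 19, 32, 49, 64, 77, 87
n = 87; position = n/2 = 43.5.
This falls in the class [18, 21): L = 18, F = 32, f = 17, h = 3.
Median ≈ 18 + ((43.5 − 32) / 17) × 3 = 20.0294

20.03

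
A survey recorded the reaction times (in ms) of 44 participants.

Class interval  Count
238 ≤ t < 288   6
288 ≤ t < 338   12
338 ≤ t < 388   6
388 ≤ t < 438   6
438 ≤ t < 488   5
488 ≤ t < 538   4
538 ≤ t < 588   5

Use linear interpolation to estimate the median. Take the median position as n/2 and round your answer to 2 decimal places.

Cumulative frequencies: 6, 18, 24, 30, 35, 39, 44
n = 44; position = n/2 = 22.
This falls in the class 338 ≤ t < 388: L = 338, F = 18, f = 6, h = 50.
Median ≈ 338 + ((22 − 18) / 6) × 50 = 371.3333

371.33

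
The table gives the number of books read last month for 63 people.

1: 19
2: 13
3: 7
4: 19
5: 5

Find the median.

2

Cumulative frequencies: 19, 32, 39, 58, 63
n = 63, so the median is the value in position (n+1)/2 = 32.
Position 32 falls at value 2.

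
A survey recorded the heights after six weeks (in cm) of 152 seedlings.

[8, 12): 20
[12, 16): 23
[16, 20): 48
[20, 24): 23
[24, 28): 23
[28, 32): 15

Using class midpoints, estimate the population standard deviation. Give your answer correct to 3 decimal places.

5.946

Midpoints: 10, 14, 18, 22, 26, 30
n = 152, Σfm = 2940, mean = 19.3421
Σfm² = 62240
Σf(m − x̄)² = Σfm² − (Σfm)²/n = 62240 − 2940²/152 = 5374.2105
Population variance = 5374.2105 / 152 = 35.3566
Standard deviation = √35.3566 = 5.9461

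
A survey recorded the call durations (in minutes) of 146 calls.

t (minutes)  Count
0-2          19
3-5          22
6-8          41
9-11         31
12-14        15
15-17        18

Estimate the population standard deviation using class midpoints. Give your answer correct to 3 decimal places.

4.512

Midpoints: 1, 4, 7, 10, 13, 16
n = 146, Σfm = 1187, mean = 8.1301
Σfm² = 12623
Σf(m − x̄)² = Σfm² − (Σfm)²/n = 12623 − 1187²/146 = 2972.5274
Population variance = 2972.5274 / 146 = 20.3598
Standard deviation = √20.3598 = 4.5122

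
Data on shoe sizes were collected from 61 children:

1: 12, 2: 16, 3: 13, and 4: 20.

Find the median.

Cumulative frequencies: 12, 28, 41, 61
n = 61, so the median is the value in position (n+1)/2 = 31.
Position 31 falls at value 3.

3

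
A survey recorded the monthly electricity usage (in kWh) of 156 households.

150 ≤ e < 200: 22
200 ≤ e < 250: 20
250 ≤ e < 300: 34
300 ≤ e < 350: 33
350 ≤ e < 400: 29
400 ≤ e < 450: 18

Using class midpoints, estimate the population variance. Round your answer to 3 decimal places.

6040.742

Midpoints: 175, 225, 275, 325, 375, 425
n = 156, Σfm = 46950, mean = 300.9615
Σfm² = 15072500
Σf(m − x̄)² = Σfm² − (Σfm)²/n = 15072500 − 46950²/156 = 942355.7692
Population variance = 942355.7692 / 156 = 6040.7421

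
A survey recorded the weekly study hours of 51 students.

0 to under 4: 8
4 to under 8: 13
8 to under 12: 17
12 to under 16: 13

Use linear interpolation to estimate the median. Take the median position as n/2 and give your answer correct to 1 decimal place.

9.1

Cumulative frequencies: 8, 21, 38, 51
n = 51; position = n/2 = 25.5.
This falls in the class 8 to under 12: L = 8, F = 21, f = 17, h = 4.
Median ≈ 8 + ((25.5 − 21) / 17) × 4 = 9.0588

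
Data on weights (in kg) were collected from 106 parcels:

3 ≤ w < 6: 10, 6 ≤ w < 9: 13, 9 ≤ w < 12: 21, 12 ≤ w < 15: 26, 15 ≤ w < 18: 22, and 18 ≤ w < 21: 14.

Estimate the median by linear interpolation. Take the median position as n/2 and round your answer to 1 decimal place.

Cumulative frequencies: 10, 23, 44, 70, 92, 106
n = 106; position = n/2 = 53.
This falls in the class 12 ≤ w < 15: L = 12, F = 44, f = 26, h = 3.
Median ≈ 12 + ((53 − 44) / 26) × 3 = 13.0385

13.0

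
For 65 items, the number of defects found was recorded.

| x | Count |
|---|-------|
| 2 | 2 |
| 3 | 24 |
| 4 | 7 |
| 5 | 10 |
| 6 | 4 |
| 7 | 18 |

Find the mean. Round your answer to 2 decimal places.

Values: 2, 3, 4, 5, 6, 7
Σfx = 2×2 + 24×3 + 7×4 + 10×5 + 4×6 + 18×7 = 304
n = Σf = 65
Mean = 304 / 65 = 4.6769

4.68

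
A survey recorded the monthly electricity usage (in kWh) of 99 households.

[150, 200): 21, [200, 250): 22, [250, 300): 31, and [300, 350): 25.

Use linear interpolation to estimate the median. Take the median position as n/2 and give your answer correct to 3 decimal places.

Cumulative frequencies: 21, 43, 74, 99
n = 99; position = n/2 = 49.5.
This falls in the class [250, 300): L = 250, F = 43, f = 31, h = 50.
Median ≈ 250 + ((49.5 − 43) / 31) × 50 = 260.4839

260.484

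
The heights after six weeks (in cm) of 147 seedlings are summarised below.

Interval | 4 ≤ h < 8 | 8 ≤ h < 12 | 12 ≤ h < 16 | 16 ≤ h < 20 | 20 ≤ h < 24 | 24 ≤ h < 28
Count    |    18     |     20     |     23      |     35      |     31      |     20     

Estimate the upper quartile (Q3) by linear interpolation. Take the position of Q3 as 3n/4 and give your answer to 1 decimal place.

21.8

Cumulative frequencies: 18, 38, 61, 96, 127, 147
n = 147; position = 3n/4 = 110.25.
This falls in the class 20 ≤ h < 24: L = 20, F = 96, f = 31, h = 4.
Upper quartile ≈ 20 + ((110.25 − 96) / 31) × 4 = 21.8387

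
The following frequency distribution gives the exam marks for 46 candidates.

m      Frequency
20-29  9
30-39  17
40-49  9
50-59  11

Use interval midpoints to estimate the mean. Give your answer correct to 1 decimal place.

Midpoints: 24.5, 34.5, 44.5, 54.5
Σfm = 9×24.5 + 17×34.5 + 9×44.5 + 11×54.5 = 1807
n = Σf = 46
Mean = 1807 / 46 = 39.2826

39.3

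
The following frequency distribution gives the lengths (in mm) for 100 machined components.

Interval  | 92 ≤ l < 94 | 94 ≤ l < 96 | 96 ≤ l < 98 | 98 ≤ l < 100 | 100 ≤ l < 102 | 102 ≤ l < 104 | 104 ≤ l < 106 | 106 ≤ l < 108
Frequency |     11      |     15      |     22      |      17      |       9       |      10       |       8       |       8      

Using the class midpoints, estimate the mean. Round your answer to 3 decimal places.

99.000

Midpoints: 93, 95, 97, 99, 101, 103, 105, 107
Σfm = 11×93 + 15×95 + 22×97 + 17×99 + 9×101 + 10×103 + 8×105 + 8×107 = 9900
n = Σf = 100
Mean = 9900 / 100 = 99.0000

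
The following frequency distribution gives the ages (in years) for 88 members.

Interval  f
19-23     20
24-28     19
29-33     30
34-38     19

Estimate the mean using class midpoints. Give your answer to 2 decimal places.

28.73

Midpoints: 21, 26, 31, 36
Σfm = 20×21 + 19×26 + 30×31 + 19×36 = 2528
n = Σf = 88
Mean = 2528 / 88 = 28.7273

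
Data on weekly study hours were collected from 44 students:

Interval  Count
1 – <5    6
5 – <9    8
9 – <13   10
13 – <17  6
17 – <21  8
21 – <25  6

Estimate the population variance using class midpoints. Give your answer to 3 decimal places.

Midpoints: 3, 7, 11, 15, 19, 23
n = 44, Σfm = 564, mean = 12.8182
Σfm² = 9068
Σf(m − x̄)² = Σfm² − (Σfm)²/n = 9068 − 564²/44 = 1838.5455
Population variance = 1838.5455 / 44 = 41.7851

41.785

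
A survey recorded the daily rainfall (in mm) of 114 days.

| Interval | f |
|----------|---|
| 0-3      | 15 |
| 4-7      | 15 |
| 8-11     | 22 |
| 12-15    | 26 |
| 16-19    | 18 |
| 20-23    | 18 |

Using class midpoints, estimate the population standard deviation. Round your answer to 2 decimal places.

6.39

Midpoints: 1.5, 5.5, 9.5, 13.5, 17.5, 21.5
n = 114, Σfm = 1367, mean = 11.9912
Σfm² = 21044.5
Σf(m − x̄)² = Σfm² − (Σfm)²/n = 21044.5 − 1367²/114 = 4652.4912
Population variance = 4652.4912 / 114 = 40.8113
Standard deviation = √40.8113 = 6.3884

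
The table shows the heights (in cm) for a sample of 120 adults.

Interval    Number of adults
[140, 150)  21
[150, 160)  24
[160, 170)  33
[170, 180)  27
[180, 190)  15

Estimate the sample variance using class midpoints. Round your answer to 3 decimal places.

Midpoints: 145, 155, 165, 175, 185
n = 120, Σfm = 19710, mean = 164.2500
Σfm² = 3256800
Σf(m − x̄)² = Σfm² − (Σfm)²/n = 3256800 − 19710²/120 = 19432.5000
Sample variance = 19432.5000 / 119 = 163.2983

163.298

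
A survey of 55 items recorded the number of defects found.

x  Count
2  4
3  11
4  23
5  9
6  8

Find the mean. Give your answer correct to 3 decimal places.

4.109

Values: 2, 3, 4, 5, 6
Σfx = 4×2 + 11×3 + 23×4 + 9×5 + 8×6 = 226
n = Σf = 55
Mean = 226 / 55 = 4.1091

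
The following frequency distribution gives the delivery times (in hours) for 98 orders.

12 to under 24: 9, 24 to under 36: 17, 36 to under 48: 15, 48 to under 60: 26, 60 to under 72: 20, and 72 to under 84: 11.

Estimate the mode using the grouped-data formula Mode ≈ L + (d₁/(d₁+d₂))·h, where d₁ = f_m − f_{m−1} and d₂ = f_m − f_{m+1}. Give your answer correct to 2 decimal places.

Modal class: 48 to under 60 (highest frequency 26).
d₁ = 26 − 15 = 11, d₂ = 26 − 20 = 6
Mode ≈ 48 + (11/(11+6)) × 12 = 48 + 7.7647 = 55.7647

55.76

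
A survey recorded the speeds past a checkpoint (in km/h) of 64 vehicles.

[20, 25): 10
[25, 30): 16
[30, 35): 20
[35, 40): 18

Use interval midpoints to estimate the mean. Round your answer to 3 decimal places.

Midpoints: 22.5, 27.5, 32.5, 37.5
Σfm = 10×22.5 + 16×27.5 + 20×32.5 + 18×37.5 = 1990
n = Σf = 64
Mean = 1990 / 64 = 31.0938

31.094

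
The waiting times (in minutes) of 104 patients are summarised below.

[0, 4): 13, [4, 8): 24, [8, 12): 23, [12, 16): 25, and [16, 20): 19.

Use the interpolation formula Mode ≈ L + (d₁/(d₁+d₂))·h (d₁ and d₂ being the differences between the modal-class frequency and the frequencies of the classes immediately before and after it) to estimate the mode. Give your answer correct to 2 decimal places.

13.00

Modal class: [12, 16) (highest frequency 25).
d₁ = 25 − 23 = 2, d₂ = 25 − 19 = 6
Mode ≈ 12 + (2/(2+6)) × 4 = 12 + 1.0000 = 13.0000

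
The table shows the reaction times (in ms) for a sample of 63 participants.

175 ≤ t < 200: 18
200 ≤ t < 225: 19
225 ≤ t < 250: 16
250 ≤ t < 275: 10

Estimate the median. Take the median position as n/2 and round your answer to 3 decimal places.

217.763

Cumulative frequencies: 18, 37, 53, 63
n = 63; position = n/2 = 31.5.
This falls in the class 200 ≤ t < 225: L = 200, F = 18, f = 19, h = 25.
Median ≈ 200 + ((31.5 − 18) / 19) × 25 = 217.7632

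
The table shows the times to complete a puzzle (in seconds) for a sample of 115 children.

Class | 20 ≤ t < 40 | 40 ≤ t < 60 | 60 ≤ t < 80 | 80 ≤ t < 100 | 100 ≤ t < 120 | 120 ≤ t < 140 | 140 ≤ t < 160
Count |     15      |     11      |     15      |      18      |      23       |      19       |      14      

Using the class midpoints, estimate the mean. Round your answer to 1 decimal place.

93.7

Midpoints: 30, 50, 70, 90, 110, 130, 150
Σfm = 15×30 + 11×50 + 15×70 + 18×90 + 23×110 + 19×130 + 14×150 = 10770
n = Σf = 115
Mean = 10770 / 115 = 93.6522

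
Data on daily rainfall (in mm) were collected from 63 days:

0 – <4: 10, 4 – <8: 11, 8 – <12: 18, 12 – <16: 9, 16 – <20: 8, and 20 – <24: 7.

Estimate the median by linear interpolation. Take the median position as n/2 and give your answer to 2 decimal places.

10.33

Cumulative frequencies: 10, 21, 39, 48, 56, 63
n = 63; position = n/2 = 31.5.
This falls in the class 8 – <12: L = 8, F = 21, f = 18, h = 4.
Median ≈ 8 + ((31.5 − 21) / 18) × 4 = 10.3333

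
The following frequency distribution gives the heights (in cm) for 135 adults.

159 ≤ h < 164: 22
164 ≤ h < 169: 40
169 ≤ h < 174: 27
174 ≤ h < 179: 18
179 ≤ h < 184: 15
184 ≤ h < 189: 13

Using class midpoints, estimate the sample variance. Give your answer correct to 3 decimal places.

60.249

Midpoints: 161.5, 166.5, 171.5, 176.5, 181.5, 186.5
n = 135, Σfm = 23167.5, mean = 171.6111
Σfm² = 3983873.75
Σf(m − x̄)² = Σfm² − (Σfm)²/n = 3983873.75 − 23167.5²/135 = 8073.3333
Sample variance = 8073.3333 / 134 = 60.2488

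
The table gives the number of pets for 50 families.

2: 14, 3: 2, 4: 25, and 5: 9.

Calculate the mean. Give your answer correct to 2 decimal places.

3.58

Values: 2, 3, 4, 5
Σfx = 14×2 + 2×3 + 25×4 + 9×5 = 179
n = Σf = 50
Mean = 179 / 50 = 3.5800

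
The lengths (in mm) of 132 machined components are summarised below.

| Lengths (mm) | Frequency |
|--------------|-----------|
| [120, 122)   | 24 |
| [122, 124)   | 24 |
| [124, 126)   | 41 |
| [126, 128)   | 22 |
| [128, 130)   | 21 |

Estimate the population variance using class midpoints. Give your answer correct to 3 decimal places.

6.834

Midpoints: 121, 123, 125, 127, 129
n = 132, Σfm = 16484, mean = 124.8788
Σfm² = 2059404
Σf(m − x̄)² = Σfm² − (Σfm)²/n = 2059404 − 16484²/132 = 902.0606
Population variance = 902.0606 / 132 = 6.8338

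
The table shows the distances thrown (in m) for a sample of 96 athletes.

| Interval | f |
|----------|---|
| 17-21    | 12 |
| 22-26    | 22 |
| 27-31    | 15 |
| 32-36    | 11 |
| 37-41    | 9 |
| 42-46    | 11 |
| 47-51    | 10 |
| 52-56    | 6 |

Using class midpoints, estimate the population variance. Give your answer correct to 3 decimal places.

116.916

Midpoints: 19, 24, 29, 34, 39, 44, 49, 54
n = 96, Σfm = 3214, mean = 33.4792
Σfm² = 118826
Σf(m − x̄)² = Σfm² − (Σfm)²/n = 118826 − 3214²/96 = 11223.9583
Population variance = 11223.9583 / 96 = 116.9162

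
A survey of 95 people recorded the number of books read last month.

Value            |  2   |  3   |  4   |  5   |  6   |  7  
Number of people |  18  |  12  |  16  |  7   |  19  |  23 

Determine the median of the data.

5

Cumulative frequencies: 18, 30, 46, 53, 72, 95
n = 95, so the median is the value in position (n+1)/2 = 48.
Position 48 falls at value 5.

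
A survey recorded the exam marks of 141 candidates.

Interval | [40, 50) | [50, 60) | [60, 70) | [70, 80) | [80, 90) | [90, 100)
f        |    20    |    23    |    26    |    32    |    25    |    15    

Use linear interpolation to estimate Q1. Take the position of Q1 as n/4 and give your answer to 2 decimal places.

56.63

Cumulative frequencies: 20, 43, 69, 101, 126, 141
n = 141; position = n/4 = 35.25.
This falls in the class [50, 60): L = 50, F = 20, f = 23, h = 10.
Lower quartile ≈ 50 + ((35.25 − 20) / 23) × 10 = 56.6304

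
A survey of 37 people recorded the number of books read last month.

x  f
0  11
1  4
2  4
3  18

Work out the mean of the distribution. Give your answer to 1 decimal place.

1.8

Values: 0, 1, 2, 3
Σfx = 11×0 + 4×1 + 4×2 + 18×3 = 66
n = Σf = 37
Mean = 66 / 37 = 1.7838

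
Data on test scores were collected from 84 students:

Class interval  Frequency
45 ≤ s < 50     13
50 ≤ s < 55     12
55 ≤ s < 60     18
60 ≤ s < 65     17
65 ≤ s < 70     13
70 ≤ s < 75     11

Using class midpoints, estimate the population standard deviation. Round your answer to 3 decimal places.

Midpoints: 47.5, 52.5, 57.5, 62.5, 67.5, 72.5
n = 84, Σfm = 5020, mean = 59.7619
Σfm² = 305375
Σf(m − x̄)² = Σfm² − (Σfm)²/n = 305375 − 5020²/84 = 5370.2381
Population variance = 5370.2381 / 84 = 63.9314
Standard deviation = √63.9314 = 7.9957

7.996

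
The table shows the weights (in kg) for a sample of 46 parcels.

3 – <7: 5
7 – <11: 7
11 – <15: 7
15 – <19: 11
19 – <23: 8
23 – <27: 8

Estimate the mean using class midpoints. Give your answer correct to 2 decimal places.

15.96

Midpoints: 5, 9, 13, 17, 21, 25
Σfm = 5×5 + 7×9 + 7×13 + 11×17 + 8×21 + 8×25 = 734
n = Σf = 46
Mean = 734 / 46 = 15.9565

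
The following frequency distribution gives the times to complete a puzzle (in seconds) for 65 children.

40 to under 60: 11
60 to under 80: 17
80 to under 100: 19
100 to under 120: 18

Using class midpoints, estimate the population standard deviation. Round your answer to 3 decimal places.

Midpoints: 50, 70, 90, 110
n = 65, Σfm = 5430, mean = 83.5385
Σfm² = 482500
Σf(m − x̄)² = Σfm² − (Σfm)²/n = 482500 − 5430²/65 = 28886.1538
Population variance = 28886.1538 / 65 = 444.4024
Standard deviation = √444.4024 = 21.0809

21.081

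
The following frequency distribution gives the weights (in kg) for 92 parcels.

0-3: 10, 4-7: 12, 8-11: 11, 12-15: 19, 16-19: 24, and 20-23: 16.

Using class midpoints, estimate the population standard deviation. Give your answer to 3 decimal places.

6.408

Midpoints: 1.5, 5.5, 9.5, 13.5, 17.5, 21.5
n = 92, Σfm = 1206, mean = 13.1087
Σfm² = 19587
Σf(m − x̄)² = Σfm² − (Σfm)²/n = 19587 − 1206²/92 = 3777.9130
Population variance = 3777.9130 / 92 = 41.0643
Standard deviation = √41.0643 = 6.4081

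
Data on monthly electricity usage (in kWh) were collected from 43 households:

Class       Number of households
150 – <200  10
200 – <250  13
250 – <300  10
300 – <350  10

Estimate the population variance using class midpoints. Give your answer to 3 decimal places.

Midpoints: 175, 225, 275, 325
n = 43, Σfm = 10675, mean = 248.2558
Σfm² = 2776875
Σf(m − x̄)² = Σfm² − (Σfm)²/n = 2776875 − 10675²/43 = 126744.1860
Population variance = 126744.1860 / 43 = 2947.5392

2947.539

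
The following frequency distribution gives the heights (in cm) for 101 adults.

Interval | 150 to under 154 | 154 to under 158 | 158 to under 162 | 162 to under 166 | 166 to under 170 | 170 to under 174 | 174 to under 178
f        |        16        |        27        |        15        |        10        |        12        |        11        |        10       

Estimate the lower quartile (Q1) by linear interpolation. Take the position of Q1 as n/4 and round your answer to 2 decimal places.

Cumulative frequencies: 16, 43, 58, 68, 80, 91, 101
n = 101; position = n/4 = 25.25.
This falls in the class 154 to under 158: L = 154, F = 16, f = 27, h = 4.
Lower quartile ≈ 154 + ((25.25 − 16) / 27) × 4 = 155.3704

155.37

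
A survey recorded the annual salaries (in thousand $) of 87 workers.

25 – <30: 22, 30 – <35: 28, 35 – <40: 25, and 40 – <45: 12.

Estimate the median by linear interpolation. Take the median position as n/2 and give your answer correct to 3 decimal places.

33.839

Cumulative frequencies: 22, 50, 75, 87
n = 87; position = n/2 = 43.5.
This falls in the class 30 – <35: L = 30, F = 22, f = 28, h = 5.
Median ≈ 30 + ((43.5 − 22) / 28) × 5 = 33.8393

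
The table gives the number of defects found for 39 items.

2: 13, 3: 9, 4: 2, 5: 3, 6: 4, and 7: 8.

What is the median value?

3

Cumulative frequencies: 13, 22, 24, 27, 31, 39
n = 39, so the median is the value in position (n+1)/2 = 20.
Position 20 falls at value 3.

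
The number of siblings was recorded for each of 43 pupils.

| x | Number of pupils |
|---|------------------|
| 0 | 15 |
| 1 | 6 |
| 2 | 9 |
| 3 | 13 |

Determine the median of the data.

Cumulative frequencies: 15, 21, 30, 43
n = 43, so the median is the value in position (n+1)/2 = 22.
Position 22 falls at value 2.

2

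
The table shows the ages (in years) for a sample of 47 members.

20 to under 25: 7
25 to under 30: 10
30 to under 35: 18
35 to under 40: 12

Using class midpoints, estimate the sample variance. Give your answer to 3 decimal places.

25.509

Midpoints: 22.5, 27.5, 32.5, 37.5
n = 47, Σfm = 1467.5, mean = 31.2234
Σfm² = 46993.75
Σf(m − x̄)² = Σfm² − (Σfm)²/n = 46993.75 − 1467.5²/47 = 1173.4043
Sample variance = 1173.4043 / 46 = 25.5088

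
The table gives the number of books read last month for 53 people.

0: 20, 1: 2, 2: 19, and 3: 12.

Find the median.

Cumulative frequencies: 20, 22, 41, 53
n = 53, so the median is the value in position (n+1)/2 = 27.
Position 27 falls at value 2.

2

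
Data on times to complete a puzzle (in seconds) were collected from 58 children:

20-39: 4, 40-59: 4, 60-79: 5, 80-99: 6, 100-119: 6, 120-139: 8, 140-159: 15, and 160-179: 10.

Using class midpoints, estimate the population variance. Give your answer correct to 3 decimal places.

Midpoints: 29.5, 49.5, 69.5, 89.5, 109.5, 129.5, 149.5, 169.5
n = 58, Σfm = 6831, mean = 117.7759
Σfm² = 914154.5
Σf(m − x̄)² = Σfm² − (Σfm)²/n = 914154.5 − 6831²/58 = 109627.5862
Population variance = 109627.5862 / 58 = 1890.1308

1890.131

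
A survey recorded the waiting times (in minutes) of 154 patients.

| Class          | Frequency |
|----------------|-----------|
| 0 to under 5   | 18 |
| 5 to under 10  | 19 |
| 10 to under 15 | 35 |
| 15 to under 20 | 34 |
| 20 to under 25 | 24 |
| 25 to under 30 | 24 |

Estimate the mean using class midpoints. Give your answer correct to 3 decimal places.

Midpoints: 2.5, 7.5, 12.5, 17.5, 22.5, 27.5
Σfm = 18×2.5 + 19×7.5 + 35×12.5 + 34×17.5 + 24×22.5 + 24×27.5 = 2420
n = Σf = 154
Mean = 2420 / 154 = 15.7143

15.714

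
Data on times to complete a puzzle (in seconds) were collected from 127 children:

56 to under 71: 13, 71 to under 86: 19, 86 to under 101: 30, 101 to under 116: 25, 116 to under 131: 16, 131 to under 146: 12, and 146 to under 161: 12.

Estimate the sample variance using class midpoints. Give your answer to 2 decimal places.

691.84

Midpoints: 63.5, 78.5, 93.5, 108.5, 123.5, 138.5, 153.5
n = 127, Σfm = 13314.5, mean = 104.8386
Σfm² = 1483045.75
Σf(m − x̄)² = Σfm² − (Σfm)²/n = 1483045.75 − 13314.5²/127 = 87172.4409
Sample variance = 87172.4409 / 126 = 691.8448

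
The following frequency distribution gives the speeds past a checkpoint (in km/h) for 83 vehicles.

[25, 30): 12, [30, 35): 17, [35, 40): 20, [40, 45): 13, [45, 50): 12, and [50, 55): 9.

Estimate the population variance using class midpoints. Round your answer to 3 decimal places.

Midpoints: 27.5, 32.5, 37.5, 42.5, 47.5, 52.5
n = 83, Σfm = 3227.5, mean = 38.8855
Σfm² = 130518.75
Σf(m − x̄)² = Σfm² − (Σfm)²/n = 130518.75 − 3227.5²/83 = 5015.6627
Population variance = 5015.6627 / 83 = 60.4297

60.430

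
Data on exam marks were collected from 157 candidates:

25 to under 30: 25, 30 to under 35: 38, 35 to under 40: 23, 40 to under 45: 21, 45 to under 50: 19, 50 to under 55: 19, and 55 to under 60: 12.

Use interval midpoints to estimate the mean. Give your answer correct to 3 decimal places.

Midpoints: 27.5, 32.5, 37.5, 42.5, 47.5, 52.5, 57.5
Σfm = 25×27.5 + 38×32.5 + 23×37.5 + 21×42.5 + 19×47.5 + 19×52.5 + 12×57.5 = 6267.5
n = Σf = 157
Mean = 6267.5 / 157 = 39.9204

39.920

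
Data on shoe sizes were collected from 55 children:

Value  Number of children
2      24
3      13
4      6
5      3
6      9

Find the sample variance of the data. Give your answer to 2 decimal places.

2.20

Values: 2, 3, 4, 5, 6
n = 55, Σfx = 180, mean = 3.2727
Σfx² = 708
Σf(x − x̄)² = Σfx² − (Σfx)²/n = 708 − 180²/55 = 118.9091
Sample variance = 118.9091 / 54 = 2.2020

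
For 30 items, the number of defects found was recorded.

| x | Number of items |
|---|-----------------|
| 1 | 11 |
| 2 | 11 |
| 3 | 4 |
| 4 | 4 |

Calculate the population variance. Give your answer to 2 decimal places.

Values: 1, 2, 3, 4
n = 30, Σfx = 61, mean = 2.0333
Σfx² = 155
Σf(x − x̄)² = Σfx² − (Σfx)²/n = 155 − 61²/30 = 30.9667
Population variance = 30.9667 / 30 = 1.0322

1.03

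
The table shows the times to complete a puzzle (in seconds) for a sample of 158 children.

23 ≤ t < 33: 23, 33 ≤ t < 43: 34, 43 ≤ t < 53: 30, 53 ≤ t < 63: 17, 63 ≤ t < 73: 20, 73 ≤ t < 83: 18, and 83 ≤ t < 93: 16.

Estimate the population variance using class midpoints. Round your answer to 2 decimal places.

369.54

Midpoints: 28, 38, 48, 58, 68, 78, 88
n = 158, Σfm = 8534, mean = 54.0127
Σfm² = 519332
Σf(m − x̄)² = Σfm² − (Σfm)²/n = 519332 − 8534²/158 = 58387.9747
Population variance = 58387.9747 / 158 = 369.5441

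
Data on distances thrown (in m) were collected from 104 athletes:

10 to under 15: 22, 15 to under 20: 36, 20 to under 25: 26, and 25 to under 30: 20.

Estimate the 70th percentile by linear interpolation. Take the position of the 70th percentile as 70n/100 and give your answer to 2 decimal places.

22.85

Cumulative frequencies: 22, 58, 84, 104
n = 104; position = 70n/100 = 72.8.
This falls in the class 20 to under 25: L = 20, F = 58, f = 26, h = 5.
70th percentile ≈ 20 + ((72.8 − 58) / 26) × 5 = 22.8462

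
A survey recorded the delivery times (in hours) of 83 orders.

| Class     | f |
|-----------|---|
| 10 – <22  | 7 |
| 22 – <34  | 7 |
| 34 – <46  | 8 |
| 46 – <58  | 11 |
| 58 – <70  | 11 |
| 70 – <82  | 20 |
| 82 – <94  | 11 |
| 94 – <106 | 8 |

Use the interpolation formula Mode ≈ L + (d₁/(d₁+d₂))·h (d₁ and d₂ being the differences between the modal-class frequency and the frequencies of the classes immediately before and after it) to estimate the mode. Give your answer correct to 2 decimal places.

76.00

Modal class: 70 – <82 (highest frequency 20).
d₁ = 20 − 11 = 9, d₂ = 20 − 11 = 9
Mode ≈ 70 + (9/(9+9)) × 12 = 70 + 6.0000 = 76.0000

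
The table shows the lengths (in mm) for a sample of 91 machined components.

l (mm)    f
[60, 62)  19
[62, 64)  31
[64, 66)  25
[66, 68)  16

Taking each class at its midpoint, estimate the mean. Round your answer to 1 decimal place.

Midpoints: 61, 63, 65, 67
Σfm = 19×61 + 31×63 + 25×65 + 16×67 = 5809
n = Σf = 91
Mean = 5809 / 91 = 63.8352

63.8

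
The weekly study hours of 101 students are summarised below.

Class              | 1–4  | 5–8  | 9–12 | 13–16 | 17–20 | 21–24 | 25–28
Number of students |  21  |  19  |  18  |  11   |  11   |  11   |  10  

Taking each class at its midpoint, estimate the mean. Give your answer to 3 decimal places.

Midpoints: 2.5, 6.5, 10.5, 14.5, 18.5, 22.5, 26.5
Σfm = 21×2.5 + 19×6.5 + 18×10.5 + 11×14.5 + 11×18.5 + 11×22.5 + 10×26.5 = 1240.5
n = Σf = 101
Mean = 1240.5 / 101 = 12.2822

12.282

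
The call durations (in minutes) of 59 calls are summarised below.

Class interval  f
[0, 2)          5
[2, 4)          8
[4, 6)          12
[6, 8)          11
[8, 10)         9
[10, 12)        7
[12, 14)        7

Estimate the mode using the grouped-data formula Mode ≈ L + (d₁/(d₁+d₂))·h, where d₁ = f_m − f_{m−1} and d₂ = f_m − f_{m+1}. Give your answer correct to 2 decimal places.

5.60

Modal class: [4, 6) (highest frequency 12).
d₁ = 12 − 8 = 4, d₂ = 12 − 11 = 1
Mode ≈ 4 + (4/(4+1)) × 2 = 4 + 1.6000 = 5.6000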